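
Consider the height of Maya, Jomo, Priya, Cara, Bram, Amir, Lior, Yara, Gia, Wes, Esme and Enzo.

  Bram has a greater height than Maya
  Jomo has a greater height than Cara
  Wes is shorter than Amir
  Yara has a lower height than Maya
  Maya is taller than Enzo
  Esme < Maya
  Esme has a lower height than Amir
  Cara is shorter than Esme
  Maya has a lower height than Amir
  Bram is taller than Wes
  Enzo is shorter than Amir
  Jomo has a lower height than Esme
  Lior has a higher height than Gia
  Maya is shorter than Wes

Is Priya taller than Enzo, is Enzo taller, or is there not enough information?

undetermined

Following every chain through Enzo: above Enzo we get Maya, Wes, Bram, Amir.
Priya is not reached, and no chain runs the other way from Priya to Enzo.
So the given relations leave the order of Enzo and Priya undetermined.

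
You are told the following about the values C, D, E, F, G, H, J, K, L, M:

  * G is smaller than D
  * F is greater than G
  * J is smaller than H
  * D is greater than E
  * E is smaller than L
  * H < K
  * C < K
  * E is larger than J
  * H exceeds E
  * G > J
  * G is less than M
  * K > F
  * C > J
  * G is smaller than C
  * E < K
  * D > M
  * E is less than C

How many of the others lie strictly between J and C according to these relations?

2

Chaining upward from J reaches: G, E, M, H, D, L, F, K.
Chaining downward from C reaches: G, E.
Strictly between J and C are those in both lists: G, E — 2 elements.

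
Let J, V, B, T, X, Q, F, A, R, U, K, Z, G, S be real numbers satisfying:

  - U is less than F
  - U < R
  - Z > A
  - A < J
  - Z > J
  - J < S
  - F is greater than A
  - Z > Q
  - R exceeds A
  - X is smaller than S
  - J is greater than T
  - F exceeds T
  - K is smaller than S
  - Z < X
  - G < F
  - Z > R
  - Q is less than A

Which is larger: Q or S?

S

Q < A and A < R give Q < R.
With R < Z: Q < A < R < Z.
With Z < X: Q < A < R < Z < X.
With X < S: Q < A < R < Z < X < S.
So Q < S; S is the larger of the two.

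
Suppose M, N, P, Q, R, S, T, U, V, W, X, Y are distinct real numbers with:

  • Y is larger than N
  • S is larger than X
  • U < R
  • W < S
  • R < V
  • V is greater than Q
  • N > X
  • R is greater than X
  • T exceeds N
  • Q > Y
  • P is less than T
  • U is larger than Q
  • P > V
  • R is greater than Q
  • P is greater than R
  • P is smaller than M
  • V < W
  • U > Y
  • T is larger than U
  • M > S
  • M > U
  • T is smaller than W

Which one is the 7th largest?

Chaining the given pairs: X < N < Y < Q < U < R < V < P < T < W < S < M.
The 7th largest is R.

R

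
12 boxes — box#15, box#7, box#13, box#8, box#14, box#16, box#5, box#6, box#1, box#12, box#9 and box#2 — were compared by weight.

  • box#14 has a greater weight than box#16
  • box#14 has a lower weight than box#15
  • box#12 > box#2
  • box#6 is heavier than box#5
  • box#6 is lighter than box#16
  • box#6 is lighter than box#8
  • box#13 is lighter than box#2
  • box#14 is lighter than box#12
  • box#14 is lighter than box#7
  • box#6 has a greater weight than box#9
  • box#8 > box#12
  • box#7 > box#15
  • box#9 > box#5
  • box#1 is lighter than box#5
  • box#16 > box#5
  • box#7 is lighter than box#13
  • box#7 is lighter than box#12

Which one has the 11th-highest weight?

Chaining the given pairs: box#1 < box#5 < box#9 < box#6 < box#16 < box#14 < box#15 < box#7 < box#13 < box#2 < box#12 < box#8.
The 11th largest is box#5.

box#5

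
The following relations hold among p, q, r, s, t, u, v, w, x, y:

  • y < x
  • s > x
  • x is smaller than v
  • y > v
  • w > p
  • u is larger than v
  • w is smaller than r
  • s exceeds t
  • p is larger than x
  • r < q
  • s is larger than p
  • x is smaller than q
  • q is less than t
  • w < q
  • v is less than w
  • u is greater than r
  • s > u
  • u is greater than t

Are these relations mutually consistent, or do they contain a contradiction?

inconsistent

We have x < v stated directly, yet also v < y < x by chaining the others — so v < x. Contradiction.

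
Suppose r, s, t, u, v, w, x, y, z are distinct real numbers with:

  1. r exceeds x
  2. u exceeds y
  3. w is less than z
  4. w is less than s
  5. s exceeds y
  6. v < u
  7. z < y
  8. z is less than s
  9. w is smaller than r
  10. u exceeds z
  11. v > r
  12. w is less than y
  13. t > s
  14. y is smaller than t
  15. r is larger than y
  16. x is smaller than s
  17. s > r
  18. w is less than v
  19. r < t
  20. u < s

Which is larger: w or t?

t

The relevant relations are w < z; z < y; y < r; r < v; v < u; u < s; s < t.
Together: w < z < y < r < v < u < s < t.
So w < t; t is the larger of the two.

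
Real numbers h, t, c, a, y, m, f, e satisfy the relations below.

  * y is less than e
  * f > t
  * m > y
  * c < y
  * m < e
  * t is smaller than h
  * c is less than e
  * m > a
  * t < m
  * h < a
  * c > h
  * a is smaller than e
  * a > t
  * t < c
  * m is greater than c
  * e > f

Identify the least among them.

h is not least since t < h; f is not least since t < f; a is not least since t < a; c is not least since t < c; y is not least since c < y; m is not least since c < m; e is not least since f < e.
Only t has nothing below it, so t is the least.

t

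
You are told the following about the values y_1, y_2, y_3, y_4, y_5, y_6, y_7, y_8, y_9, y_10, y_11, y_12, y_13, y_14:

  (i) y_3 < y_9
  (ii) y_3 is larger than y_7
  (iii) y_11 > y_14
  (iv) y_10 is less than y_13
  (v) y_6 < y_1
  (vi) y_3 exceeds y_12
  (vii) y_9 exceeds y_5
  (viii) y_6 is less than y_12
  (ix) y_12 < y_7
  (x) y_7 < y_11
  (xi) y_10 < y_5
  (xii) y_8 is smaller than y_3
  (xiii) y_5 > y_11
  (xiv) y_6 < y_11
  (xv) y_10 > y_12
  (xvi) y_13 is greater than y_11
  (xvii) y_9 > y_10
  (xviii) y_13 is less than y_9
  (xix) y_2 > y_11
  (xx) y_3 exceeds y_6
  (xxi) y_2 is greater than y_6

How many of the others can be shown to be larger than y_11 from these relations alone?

Directly above y_11: y_13, y_5, y_2.
One step further: y_9 (4 so far).
Nothing else is reachable above y_11; 4 in all.

4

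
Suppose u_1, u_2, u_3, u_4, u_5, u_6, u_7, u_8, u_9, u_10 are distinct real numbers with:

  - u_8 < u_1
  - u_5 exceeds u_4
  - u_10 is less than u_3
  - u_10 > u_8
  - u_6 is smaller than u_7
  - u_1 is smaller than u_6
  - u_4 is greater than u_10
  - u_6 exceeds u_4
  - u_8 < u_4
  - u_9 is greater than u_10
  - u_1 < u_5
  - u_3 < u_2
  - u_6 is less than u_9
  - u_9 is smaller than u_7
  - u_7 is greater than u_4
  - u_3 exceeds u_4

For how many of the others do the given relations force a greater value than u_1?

4

From u_1 the given relations immediately reach u_6, u_5.
From those, u_9, u_7 — 4 in total.
Nothing else is reachable above u_1; 4 in all.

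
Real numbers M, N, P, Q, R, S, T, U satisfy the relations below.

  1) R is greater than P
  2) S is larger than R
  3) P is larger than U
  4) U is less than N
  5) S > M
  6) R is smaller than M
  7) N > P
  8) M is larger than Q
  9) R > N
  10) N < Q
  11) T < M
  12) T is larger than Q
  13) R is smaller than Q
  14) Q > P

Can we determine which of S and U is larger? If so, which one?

The relevant relations are U < P; P < N; N < R; R < Q; Q < T; T < M; M < S.
Together: U < P < N < R < Q < T < M < S.
So S is larger.

S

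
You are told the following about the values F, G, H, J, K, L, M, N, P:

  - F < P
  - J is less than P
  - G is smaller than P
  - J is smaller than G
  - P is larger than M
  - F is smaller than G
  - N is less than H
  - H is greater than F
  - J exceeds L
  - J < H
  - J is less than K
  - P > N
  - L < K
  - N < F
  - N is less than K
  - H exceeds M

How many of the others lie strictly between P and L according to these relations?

2

The relations place L below P. An element lies strictly between them when it is forced above L and also forced below P.
Above L: {J, H, G, K}. Below P: {N, M, F, J, G}.
Intersection: {J, G} — 2.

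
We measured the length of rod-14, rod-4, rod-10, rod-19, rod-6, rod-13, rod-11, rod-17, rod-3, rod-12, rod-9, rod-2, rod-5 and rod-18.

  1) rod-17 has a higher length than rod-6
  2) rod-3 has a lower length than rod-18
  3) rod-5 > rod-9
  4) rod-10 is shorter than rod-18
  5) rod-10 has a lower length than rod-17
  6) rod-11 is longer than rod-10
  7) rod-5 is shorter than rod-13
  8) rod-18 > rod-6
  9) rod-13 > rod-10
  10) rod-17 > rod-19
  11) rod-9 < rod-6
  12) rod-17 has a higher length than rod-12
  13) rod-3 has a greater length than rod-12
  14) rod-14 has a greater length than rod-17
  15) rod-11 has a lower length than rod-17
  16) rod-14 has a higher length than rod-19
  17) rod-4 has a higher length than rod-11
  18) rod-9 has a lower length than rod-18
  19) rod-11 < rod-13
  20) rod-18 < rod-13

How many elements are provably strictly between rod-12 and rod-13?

2

The relations place rod-12 below rod-13. An element lies strictly between them when it is forced above rod-12 and also forced below rod-13.
Above rod-12: {rod-3, rod-18, rod-17, rod-14}. Below rod-13: {rod-9, rod-10, rod-6, rod-5, rod-11, rod-3, rod-18}.
Intersection: {rod-3, rod-18} — 2.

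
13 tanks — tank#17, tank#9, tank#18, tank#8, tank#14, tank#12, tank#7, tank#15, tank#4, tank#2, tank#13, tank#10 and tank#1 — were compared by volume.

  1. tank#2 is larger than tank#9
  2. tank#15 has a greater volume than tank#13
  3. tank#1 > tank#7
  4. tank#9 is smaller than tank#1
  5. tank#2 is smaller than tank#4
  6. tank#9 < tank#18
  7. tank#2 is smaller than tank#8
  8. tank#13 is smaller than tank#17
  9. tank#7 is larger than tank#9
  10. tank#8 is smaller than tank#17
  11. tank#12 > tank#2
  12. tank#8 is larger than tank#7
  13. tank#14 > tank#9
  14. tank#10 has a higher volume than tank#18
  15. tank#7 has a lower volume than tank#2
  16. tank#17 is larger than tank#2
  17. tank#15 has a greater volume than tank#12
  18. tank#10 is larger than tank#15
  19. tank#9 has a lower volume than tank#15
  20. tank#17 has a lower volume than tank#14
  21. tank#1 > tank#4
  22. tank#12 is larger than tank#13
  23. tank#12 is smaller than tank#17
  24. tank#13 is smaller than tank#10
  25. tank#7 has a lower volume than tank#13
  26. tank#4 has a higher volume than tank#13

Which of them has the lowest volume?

tank#7 is not least since tank#9 < tank#7; tank#13 is not least since tank#7 < tank#13; tank#2 is not least since tank#7 < tank#2; tank#12 is not least since tank#2 < tank#12; tank#15 is not least since tank#9 < tank#15; tank#4 is not least since tank#2 < tank#4; tank#18 is not least since tank#9 < tank#18; tank#8 is not least since tank#7 < tank#8; tank#10 is not least since tank#15 < tank#10; tank#17 is not least since tank#2 < tank#17; tank#1 is not least since tank#9 < tank#1; tank#14 is not least since tank#17 < tank#14.
Only tank#9 has nothing below it, so tank#9 is the lowest volume.

tank#9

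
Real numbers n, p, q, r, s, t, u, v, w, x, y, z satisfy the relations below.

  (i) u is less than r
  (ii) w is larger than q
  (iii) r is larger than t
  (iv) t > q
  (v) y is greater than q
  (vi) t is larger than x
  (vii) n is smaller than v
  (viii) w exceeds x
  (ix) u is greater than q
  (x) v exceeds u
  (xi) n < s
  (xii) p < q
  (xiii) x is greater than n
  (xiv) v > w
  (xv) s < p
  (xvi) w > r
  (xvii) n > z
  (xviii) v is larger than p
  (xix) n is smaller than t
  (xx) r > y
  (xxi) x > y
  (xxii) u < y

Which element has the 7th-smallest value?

y

Chaining the given pairs: z < n < s < p < q < u < y < x < t < r < w < v.
The 7th smallest is y.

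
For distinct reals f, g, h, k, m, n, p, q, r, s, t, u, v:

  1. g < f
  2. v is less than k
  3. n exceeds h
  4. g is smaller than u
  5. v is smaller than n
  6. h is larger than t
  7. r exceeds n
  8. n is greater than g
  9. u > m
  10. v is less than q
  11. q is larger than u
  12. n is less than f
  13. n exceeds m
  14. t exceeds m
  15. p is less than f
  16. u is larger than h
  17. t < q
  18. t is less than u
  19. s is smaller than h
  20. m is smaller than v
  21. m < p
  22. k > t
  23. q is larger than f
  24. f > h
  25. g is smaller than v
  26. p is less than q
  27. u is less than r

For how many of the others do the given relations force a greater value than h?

Directly above h: n, u, f.
One step further: r, q (5 so far).
Nothing else is reachable above h; 5 in all.

5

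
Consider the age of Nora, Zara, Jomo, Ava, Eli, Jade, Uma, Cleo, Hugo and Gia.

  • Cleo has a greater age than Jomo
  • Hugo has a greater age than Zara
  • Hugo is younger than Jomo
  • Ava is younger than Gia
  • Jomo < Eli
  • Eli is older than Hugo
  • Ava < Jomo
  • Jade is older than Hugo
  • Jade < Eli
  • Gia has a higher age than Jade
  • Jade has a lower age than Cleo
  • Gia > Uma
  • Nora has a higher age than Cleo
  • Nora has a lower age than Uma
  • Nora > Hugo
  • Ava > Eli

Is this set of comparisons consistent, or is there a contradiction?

inconsistent

We have Jomo < Eli stated directly, yet also Eli < Ava < Jomo by chaining the others — so Eli < Jomo. Contradiction.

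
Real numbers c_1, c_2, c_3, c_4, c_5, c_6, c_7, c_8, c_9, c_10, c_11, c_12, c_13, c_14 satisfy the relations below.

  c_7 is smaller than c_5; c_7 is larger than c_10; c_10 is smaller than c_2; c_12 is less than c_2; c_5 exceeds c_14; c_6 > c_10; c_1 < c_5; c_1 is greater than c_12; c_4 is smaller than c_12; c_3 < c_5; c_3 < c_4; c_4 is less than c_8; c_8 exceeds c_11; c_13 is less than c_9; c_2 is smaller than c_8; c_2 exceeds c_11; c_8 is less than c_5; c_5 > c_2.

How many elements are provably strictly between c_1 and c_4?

The relations place c_4 below c_1. An element lies strictly between them when it is forced above c_4 and also forced below c_1.
Above c_4: {c_12, c_2, c_8, c_5}. Below c_1: {c_3, c_12}.
Intersection: {c_12} — 1.

1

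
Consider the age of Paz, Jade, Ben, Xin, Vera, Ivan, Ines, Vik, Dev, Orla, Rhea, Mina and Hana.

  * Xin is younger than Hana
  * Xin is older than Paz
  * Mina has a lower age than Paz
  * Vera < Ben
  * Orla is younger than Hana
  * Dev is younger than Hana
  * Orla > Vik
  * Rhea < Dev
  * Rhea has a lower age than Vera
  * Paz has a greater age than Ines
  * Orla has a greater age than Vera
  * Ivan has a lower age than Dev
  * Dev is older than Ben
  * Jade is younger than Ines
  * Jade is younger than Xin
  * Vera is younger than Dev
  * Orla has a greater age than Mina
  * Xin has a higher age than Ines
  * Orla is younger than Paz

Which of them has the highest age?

Hana

Jade is not greatest since Jade < Xin; Ines is not greatest since Ines < Xin; Rhea is not greatest since Rhea < Vera; Ivan is not greatest since Ivan < Dev; Vera is not greatest since Vera < Orla; Vik is not greatest since Vik < Orla; Ben is not greatest since Ben < Dev; Dev is not greatest since Dev < Hana; Mina is not greatest since Mina < Orla; Orla is not greatest since Orla < Paz; Paz is not greatest since Paz < Xin; Xin is not greatest since Xin < Hana.
Only Hana has nothing above it, so Hana is the highest age.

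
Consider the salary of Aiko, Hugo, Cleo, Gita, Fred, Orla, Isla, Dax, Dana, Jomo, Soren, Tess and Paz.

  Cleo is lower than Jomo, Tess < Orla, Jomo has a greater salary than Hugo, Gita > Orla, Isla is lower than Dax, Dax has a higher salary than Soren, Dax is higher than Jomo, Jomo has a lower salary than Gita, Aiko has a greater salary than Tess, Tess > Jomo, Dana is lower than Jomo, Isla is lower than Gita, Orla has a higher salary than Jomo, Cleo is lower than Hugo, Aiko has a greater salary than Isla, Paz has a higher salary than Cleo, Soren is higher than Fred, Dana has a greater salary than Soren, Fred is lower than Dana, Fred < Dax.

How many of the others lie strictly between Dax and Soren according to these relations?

Chaining upward from Soren reaches: Dana, Jomo, Tess, Aiko, Orla, Gita.
Chaining downward from Dax reaches: Fred, Isla, Cleo, Hugo, Dana, Jomo.
Strictly between Soren and Dax are those in both lists: Dana, Jomo — 2 elements.

2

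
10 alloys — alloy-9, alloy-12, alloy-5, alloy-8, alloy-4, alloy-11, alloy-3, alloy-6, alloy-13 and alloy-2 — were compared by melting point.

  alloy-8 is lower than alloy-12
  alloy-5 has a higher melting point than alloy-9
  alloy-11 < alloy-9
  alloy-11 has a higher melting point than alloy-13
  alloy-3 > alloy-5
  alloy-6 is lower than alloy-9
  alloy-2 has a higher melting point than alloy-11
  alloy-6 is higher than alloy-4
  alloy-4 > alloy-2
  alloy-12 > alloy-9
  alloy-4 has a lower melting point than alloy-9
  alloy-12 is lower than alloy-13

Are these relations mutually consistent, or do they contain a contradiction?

inconsistent

We have alloy-9 < alloy-12 stated directly, yet also alloy-12 < alloy-13 < alloy-11 < alloy-2 < alloy-4 < alloy-6 < alloy-9 by chaining the others — so alloy-12 < alloy-9. Contradiction.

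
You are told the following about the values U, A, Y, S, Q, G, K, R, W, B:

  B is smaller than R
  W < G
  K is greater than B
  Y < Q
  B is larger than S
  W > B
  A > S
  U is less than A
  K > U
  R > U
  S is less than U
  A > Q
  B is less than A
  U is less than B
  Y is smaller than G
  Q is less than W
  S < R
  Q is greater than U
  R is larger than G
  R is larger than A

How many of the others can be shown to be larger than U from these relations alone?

The elements the relations force above U are B, K, Q, W, A, G, R — no chain reaches any other.
That is 7.

7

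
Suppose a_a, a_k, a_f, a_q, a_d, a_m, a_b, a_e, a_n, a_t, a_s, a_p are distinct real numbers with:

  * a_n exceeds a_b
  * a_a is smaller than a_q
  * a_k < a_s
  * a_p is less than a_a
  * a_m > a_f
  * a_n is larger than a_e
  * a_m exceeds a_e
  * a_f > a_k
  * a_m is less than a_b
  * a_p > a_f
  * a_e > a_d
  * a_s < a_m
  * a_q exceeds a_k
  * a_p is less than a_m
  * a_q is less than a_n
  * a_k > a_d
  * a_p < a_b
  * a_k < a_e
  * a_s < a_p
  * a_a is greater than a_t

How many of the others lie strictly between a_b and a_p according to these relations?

The relations place a_p below a_b. An element lies strictly between them when it is forced above a_p and also forced below a_b.
Above a_p: {a_a, a_m, a_q, a_n}. Below a_b: {a_d, a_k, a_f, a_e, a_s, a_m}.
Intersection: {a_m} — 1.

1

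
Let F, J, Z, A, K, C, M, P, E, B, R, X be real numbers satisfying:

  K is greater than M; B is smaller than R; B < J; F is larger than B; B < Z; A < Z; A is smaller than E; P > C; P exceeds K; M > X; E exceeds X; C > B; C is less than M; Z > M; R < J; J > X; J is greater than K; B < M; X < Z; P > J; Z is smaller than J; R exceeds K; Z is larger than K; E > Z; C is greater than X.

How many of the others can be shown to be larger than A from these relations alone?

4

The elements the relations force above A are Z, J, E, P — no chain reaches any other.
That is 4.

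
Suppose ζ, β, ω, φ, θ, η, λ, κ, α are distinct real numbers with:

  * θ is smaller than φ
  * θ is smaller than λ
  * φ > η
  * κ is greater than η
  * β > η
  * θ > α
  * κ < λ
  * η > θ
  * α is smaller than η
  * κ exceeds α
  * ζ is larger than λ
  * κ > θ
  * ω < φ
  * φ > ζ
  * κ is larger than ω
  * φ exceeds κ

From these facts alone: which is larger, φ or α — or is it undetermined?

α < θ < η < κ < λ < ζ < φ, by transitivity through θ, η, κ, λ, ζ.
So φ is larger.

φ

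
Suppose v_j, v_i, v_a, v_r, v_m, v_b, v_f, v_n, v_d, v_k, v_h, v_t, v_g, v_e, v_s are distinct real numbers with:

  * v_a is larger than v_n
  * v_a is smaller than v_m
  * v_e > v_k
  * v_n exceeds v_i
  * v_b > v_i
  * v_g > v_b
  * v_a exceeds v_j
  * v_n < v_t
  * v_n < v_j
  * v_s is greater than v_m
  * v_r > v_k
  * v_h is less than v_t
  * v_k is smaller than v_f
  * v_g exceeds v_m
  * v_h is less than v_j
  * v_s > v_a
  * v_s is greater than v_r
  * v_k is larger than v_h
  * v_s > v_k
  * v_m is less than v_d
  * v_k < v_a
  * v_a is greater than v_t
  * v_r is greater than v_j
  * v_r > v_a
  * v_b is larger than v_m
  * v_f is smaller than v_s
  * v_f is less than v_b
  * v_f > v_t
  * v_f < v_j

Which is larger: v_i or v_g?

v_g

The relevant relations are v_i < v_n; v_n < v_t; v_t < v_f; v_f < v_j; v_j < v_a; v_a < v_m; v_m < v_b; v_b < v_g.
Chaining these gives v_i < v_n < v_t < v_f < v_j < v_a < v_m < v_b < v_g.
So v_i < v_g; v_g is the larger of the two.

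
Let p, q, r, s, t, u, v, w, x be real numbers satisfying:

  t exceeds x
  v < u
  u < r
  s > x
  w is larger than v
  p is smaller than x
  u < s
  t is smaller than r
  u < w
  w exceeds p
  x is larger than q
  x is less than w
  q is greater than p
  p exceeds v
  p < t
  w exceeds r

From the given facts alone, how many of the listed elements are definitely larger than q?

Directly above q: x.
One step further: t, s, w (4 so far).
One step further: r (5 so far).
Nothing else is reachable above q; 5 in all.

5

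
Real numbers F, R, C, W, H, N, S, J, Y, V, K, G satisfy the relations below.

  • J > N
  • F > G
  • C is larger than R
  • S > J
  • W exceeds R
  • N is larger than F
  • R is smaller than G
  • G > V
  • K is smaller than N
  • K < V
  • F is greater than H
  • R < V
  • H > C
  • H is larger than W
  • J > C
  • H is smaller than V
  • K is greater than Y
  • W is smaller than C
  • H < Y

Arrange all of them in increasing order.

Each adjacent pair is fixed by a given relation: R < W; W < C; C < H; H < Y; Y < K; K < V; V < G; G < F; F < N; N < J; J < S. Chaining them end to end gives the full order.

R < W < C < H < Y < K < V < G < F < N < J < S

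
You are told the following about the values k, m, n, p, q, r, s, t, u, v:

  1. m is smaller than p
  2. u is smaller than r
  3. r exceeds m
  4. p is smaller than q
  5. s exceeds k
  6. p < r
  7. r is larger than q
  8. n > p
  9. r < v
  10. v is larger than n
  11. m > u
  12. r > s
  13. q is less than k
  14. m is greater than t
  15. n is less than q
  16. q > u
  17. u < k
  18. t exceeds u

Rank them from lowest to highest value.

Nothing is placed below u, so it is least; from there u < t; t < m; m < p; p < n; n < q; q < k; k < s; s < r; r < v, each given directly.

u < t < m < p < n < q < k < s < r < v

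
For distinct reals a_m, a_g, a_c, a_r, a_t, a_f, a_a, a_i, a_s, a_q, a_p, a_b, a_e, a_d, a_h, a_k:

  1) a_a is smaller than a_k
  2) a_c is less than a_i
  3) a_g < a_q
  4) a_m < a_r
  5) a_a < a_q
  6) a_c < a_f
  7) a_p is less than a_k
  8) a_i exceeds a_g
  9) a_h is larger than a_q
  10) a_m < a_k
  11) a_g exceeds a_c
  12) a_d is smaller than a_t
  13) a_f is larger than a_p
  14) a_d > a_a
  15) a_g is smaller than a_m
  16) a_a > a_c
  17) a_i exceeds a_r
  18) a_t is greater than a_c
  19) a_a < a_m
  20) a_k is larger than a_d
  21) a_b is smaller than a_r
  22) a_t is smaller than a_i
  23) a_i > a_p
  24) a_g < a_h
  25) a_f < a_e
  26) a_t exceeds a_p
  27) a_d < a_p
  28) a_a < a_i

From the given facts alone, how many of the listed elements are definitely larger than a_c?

The elements the relations force above a_c are a_a, a_d, a_g, a_q, a_p, a_f, a_t, a_m, a_e, a_r, a_i, a_k, a_h — no chain reaches any other.
That is 13.

13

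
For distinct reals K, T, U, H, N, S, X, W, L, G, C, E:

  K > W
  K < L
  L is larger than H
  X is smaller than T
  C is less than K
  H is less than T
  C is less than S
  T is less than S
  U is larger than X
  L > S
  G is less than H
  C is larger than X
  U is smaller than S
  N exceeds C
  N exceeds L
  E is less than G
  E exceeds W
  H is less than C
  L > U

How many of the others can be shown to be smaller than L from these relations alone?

10

From L the given relations immediately reach H, U, K, S.
From those, W, G, X, T, C — 9 in total.
From those, E — 10 in total.
No other element is forced below L by the given relations, so the count is 10.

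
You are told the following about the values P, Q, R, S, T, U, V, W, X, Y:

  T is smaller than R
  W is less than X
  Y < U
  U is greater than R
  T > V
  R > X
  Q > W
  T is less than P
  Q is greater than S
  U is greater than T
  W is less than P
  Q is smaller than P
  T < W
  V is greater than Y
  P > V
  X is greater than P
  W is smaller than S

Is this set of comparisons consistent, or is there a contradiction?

consistent

Every relation is compatible with Y < V < T < W < S < Q < P < X < R < U; the set is consistent.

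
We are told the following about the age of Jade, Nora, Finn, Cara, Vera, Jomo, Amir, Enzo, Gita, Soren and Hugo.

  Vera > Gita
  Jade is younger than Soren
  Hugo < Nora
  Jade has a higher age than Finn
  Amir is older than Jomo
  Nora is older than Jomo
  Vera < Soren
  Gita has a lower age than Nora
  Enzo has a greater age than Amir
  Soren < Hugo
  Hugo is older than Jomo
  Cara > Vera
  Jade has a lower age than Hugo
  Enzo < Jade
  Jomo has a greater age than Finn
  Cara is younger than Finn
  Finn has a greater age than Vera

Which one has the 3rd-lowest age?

Piecing the relations together gives one ordering: Gita < Vera < Cara < Finn < Jomo < Amir < Enzo < Jade < Soren < Hugo < Nora.
Counting 3 from the smallest end gives Cara.

Cara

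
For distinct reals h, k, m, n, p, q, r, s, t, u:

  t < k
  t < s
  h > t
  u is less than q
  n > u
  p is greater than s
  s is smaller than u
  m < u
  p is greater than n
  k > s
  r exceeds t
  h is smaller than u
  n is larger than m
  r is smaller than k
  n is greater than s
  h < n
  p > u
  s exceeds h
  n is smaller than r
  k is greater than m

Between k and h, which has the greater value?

k

h < s and s < u give h < u.
Then u < n extends the chain to n.
With n < r: h < s < u < n < r.
With r < k: h < s < u < n < r < k.
So h < k; k is the larger of the two.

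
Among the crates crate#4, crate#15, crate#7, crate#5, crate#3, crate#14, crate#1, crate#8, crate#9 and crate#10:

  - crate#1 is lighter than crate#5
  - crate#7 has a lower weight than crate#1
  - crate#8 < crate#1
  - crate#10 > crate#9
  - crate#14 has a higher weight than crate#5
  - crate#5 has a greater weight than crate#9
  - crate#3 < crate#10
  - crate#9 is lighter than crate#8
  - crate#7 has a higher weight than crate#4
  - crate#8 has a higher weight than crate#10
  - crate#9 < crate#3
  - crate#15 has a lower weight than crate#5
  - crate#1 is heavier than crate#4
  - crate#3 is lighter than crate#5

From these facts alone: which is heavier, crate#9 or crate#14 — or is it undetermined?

Chaining the given relations: crate#9 < crate#3 < crate#10 < crate#8 < crate#1 < crate#5 < crate#14.
So crate#14 is heavier.

crate#14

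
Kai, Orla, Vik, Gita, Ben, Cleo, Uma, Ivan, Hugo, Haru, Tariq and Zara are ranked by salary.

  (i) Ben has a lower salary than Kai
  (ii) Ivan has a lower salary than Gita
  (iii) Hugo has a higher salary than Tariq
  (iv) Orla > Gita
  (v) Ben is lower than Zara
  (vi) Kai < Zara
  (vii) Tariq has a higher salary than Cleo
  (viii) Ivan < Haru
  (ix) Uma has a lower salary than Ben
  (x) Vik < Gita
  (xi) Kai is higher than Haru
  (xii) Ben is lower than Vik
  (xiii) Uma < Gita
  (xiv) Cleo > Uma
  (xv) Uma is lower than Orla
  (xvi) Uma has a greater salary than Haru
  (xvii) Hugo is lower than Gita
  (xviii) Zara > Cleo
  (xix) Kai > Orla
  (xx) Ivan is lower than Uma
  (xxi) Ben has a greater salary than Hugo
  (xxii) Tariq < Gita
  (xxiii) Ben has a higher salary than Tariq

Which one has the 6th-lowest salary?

Hugo

Chaining the given pairs: Ivan < Haru < Uma < Cleo < Tariq < Hugo < Ben < Vik < Gita < Orla < Kai < Zara.
The 6th smallest is Hugo.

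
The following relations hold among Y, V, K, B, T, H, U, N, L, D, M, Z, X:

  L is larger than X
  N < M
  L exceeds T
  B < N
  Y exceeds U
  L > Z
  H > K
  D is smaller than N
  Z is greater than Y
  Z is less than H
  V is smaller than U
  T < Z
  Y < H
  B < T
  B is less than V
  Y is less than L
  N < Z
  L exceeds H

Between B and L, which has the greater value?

L

B < V < U < Y < Z < H < L, by transitivity through V, U, Y, Z, H.
So B < L; L is the larger of the two.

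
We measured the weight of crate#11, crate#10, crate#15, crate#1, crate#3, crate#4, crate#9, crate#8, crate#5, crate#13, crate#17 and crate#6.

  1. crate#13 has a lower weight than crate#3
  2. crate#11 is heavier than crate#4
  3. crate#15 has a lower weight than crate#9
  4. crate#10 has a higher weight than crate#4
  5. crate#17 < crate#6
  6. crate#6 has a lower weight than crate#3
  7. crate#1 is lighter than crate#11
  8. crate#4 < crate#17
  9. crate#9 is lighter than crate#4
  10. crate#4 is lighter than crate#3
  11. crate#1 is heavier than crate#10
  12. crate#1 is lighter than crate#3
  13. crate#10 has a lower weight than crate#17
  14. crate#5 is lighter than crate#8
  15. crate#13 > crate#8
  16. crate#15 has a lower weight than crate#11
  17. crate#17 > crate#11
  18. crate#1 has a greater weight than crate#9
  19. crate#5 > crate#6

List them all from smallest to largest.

The consecutive links are each given: crate#15 < crate#9; crate#9 < crate#4; crate#4 < crate#10; crate#10 < crate#1; crate#1 < crate#11; crate#11 < crate#17; crate#17 < crate#6; crate#6 < crate#5; crate#5 < crate#8; crate#8 < crate#13; crate#13 < crate#3.

crate#15 < crate#9 < crate#4 < crate#10 < crate#1 < crate#11 < crate#17 < crate#6 < crate#5 < crate#8 < crate#13 < crate#3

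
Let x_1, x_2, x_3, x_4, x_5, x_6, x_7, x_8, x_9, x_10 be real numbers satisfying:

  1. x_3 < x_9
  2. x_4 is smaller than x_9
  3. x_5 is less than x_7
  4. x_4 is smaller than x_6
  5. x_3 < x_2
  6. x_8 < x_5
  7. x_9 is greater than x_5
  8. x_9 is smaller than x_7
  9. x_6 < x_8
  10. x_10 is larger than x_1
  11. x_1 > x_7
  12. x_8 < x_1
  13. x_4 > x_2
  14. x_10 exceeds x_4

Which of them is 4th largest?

x_9

Piecing the relations together gives one ordering: x_3 < x_2 < x_4 < x_6 < x_8 < x_5 < x_9 < x_7 < x_1 < x_10.
The 4th largest is x_9.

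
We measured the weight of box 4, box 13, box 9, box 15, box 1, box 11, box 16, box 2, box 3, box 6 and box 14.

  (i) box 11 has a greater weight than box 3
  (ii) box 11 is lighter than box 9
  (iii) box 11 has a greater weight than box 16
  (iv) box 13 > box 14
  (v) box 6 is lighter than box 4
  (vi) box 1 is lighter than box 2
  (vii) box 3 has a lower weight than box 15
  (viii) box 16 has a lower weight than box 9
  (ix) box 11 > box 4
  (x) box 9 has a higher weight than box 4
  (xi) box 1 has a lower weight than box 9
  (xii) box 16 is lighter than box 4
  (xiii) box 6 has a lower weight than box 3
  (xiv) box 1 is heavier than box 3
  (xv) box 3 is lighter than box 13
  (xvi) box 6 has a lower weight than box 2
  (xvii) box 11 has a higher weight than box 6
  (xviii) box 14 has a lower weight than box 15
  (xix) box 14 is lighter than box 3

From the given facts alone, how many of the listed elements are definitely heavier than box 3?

The elements the relations force above box 3 are box 1, box 2, box 15, box 13, box 11, box 9 — no chain reaches any other.
That is 6.

6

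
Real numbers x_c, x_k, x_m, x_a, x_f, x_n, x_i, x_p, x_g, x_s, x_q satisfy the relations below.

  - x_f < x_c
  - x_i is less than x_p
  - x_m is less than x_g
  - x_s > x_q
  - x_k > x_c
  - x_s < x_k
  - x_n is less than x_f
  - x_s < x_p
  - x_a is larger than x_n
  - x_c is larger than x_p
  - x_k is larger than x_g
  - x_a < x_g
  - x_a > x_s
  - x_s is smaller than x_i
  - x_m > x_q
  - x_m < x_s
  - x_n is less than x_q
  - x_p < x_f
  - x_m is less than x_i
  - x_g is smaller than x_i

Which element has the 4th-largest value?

Chaining the given pairs: x_n < x_q < x_m < x_s < x_a < x_g < x_i < x_p < x_f < x_c < x_k.
The 4th largest is x_p.

x_p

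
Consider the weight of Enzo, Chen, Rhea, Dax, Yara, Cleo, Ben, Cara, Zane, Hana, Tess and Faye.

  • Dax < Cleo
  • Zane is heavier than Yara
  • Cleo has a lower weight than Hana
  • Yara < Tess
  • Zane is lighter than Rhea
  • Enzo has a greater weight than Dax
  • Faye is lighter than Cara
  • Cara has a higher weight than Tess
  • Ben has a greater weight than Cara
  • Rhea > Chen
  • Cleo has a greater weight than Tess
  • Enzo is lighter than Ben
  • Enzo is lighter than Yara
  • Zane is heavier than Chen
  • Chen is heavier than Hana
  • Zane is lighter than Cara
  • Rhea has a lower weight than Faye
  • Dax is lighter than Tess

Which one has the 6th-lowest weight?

Hana

Chaining the given pairs: Dax < Enzo < Yara < Tess < Cleo < Hana < Chen < Zane < Rhea < Faye < Cara < Ben.
The 6th smallest is Hana.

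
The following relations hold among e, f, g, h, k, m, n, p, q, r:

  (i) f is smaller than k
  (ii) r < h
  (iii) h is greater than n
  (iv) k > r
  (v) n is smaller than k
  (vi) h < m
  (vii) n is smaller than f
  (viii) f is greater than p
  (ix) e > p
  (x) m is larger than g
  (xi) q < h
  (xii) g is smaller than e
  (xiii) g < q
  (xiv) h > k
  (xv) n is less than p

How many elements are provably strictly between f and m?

Chaining upward from f reaches: k, h.
Chaining downward from m reaches: n, g, p, q, r, k, h.
Strictly between f and m are those in both lists: k, h — 2 elements.

2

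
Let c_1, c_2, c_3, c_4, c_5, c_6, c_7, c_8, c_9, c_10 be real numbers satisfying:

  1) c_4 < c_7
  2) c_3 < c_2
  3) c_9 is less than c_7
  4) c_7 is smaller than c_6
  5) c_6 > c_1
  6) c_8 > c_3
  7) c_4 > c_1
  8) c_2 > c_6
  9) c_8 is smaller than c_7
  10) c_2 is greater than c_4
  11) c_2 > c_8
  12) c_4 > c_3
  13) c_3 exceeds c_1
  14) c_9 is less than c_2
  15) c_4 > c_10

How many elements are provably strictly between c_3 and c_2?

The relations place c_3 below c_2. An element lies strictly between them when it is forced above c_3 and also forced below c_2.
Above c_3: {c_8, c_4, c_7, c_6}. Below c_2: {c_10, c_1, c_9, c_8, c_4, c_7, c_6}.
Intersection: {c_8, c_4, c_7, c_6} — 4.

4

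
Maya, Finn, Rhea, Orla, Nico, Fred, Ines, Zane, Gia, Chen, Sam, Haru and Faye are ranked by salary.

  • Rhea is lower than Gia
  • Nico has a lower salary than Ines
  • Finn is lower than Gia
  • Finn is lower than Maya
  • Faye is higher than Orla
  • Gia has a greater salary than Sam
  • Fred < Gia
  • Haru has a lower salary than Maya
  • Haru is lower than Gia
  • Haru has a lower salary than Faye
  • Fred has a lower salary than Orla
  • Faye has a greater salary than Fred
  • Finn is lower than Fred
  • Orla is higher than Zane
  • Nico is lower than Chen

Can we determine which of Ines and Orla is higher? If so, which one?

Following every chain through Orla: above Orla we get Faye; below Orla we get Finn, Zane, Fred.
Ines is not reached, and no chain runs the other way from Ines to Orla.
So the given relations leave the order of Orla and Ines undetermined.

undetermined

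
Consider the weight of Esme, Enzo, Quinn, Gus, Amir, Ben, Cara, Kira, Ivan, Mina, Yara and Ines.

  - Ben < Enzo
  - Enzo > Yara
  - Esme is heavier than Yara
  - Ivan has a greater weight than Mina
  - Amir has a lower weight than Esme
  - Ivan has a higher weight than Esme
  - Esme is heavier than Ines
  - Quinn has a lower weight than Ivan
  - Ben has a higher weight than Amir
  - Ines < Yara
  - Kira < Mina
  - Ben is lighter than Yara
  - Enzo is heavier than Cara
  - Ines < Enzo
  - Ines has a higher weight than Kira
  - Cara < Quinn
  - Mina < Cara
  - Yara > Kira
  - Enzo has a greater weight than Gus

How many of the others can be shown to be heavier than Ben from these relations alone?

4

Directly above Ben: Yara, Enzo.
One step further: Esme (3 so far).
One step further: Ivan (4 so far).
Nothing else is reachable above Ben; 4 in all.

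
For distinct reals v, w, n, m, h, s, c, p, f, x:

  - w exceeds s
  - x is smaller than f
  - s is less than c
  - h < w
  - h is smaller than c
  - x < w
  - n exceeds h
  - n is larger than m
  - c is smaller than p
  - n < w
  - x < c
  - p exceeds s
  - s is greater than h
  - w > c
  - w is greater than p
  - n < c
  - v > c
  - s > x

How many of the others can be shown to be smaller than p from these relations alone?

6

The elements the relations force below p are x, m, h, s, n, c — no chain reaches any other.
That is 6.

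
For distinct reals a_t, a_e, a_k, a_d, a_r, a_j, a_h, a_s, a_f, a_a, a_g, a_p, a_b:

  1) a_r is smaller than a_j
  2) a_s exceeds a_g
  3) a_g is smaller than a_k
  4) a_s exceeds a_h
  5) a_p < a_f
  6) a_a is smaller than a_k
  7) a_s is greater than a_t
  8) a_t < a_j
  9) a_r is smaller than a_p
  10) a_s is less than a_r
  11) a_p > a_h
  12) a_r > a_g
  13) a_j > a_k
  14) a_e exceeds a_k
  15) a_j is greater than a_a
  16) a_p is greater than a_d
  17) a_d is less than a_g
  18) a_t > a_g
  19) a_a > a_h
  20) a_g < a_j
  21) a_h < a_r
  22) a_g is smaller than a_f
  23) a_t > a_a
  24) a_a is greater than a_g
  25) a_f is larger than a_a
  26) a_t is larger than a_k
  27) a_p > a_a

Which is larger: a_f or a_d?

Link the given pairs in sequence: a_d < a_g; a_g < a_a; a_a < a_k; a_k < a_t; a_t < a_s; a_s < a_r; a_r < a_p; a_p < a_f.
Chaining these gives a_d < a_g < a_a < a_k < a_t < a_s < a_r < a_p < a_f.
So a_d < a_f; a_f is the larger of the two.

a_f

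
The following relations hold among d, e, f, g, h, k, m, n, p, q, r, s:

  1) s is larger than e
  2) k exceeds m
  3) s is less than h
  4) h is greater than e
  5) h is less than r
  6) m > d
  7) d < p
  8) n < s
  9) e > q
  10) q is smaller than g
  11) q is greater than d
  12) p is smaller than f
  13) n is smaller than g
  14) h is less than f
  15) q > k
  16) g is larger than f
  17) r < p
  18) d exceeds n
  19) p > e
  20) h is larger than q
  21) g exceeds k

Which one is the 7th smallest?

s

Piecing the relations together gives one ordering: n < d < m < k < q < e < s < h < r < p < f < g.
The 7th smallest is s.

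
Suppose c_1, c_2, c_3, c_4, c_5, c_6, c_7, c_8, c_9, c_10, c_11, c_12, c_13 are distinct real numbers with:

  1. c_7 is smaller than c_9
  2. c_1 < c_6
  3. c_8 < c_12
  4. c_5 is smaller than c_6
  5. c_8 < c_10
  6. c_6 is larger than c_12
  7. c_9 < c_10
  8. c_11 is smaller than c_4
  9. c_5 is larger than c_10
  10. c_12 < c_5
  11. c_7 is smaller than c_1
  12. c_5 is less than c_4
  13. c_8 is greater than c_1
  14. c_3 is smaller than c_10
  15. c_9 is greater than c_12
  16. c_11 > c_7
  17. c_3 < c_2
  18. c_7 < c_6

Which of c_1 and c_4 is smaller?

c_1 < c_8 and c_8 < c_12 give c_1 < c_12.
Then c_12 < c_9 extends the chain to c_9.
Then c_9 < c_10 extends the chain to c_10.
With c_10 < c_5: c_1 < c_8 < c_12 < c_9 < c_10 < c_5.
With c_5 < c_4: c_1 < c_8 < c_12 < c_9 < c_10 < c_5 < c_4.
So c_1 < c_4; c_1 is the smaller of the two.

c_1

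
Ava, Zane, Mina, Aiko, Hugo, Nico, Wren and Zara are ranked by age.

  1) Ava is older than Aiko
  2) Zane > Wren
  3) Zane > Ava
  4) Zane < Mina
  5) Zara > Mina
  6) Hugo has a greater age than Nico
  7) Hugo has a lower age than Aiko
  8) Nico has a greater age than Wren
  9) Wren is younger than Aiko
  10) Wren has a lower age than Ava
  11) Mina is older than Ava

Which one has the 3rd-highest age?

Zane

Chaining the given pairs: Wren < Nico < Hugo < Aiko < Ava < Zane < Mina < Zara.
The 3rd largest is Zane.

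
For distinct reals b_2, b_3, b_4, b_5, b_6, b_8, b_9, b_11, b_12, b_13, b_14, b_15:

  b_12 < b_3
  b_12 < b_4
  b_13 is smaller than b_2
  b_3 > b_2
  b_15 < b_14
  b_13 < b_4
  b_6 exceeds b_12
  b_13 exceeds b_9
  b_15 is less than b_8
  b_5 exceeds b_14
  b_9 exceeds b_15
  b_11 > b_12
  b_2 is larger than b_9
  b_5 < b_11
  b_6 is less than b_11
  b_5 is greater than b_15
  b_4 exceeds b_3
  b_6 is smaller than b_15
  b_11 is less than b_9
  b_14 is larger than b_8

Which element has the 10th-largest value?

b_15

Piecing the relations together gives one ordering: b_12 < b_6 < b_15 < b_8 < b_14 < b_5 < b_11 < b_9 < b_13 < b_2 < b_3 < b_4.
Counting 10 from the largest end gives b_15.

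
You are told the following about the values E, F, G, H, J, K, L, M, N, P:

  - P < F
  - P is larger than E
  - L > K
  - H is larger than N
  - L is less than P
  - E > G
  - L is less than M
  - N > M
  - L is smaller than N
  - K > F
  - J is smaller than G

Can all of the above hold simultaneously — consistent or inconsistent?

inconsistent

We have L < P stated directly, yet also P < F < K < L by chaining the others — so P < L. Contradiction.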